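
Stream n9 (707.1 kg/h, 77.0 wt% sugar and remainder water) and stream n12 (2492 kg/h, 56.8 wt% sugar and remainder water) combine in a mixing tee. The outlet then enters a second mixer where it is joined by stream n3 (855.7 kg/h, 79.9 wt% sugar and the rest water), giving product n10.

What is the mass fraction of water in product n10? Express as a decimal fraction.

Overall, product flow = 4054.8 kg/h.
water in = 707.1×0.230 + 2492×0.432 + 855.7×0.201 = 1411.2 kg/h.
water fraction in n10 = 0.348.

0.348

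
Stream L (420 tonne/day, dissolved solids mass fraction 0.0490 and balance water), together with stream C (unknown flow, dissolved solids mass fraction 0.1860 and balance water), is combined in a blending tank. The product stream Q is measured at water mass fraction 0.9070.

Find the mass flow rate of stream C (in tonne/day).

198.7 tonne/day

Let C be the unknown flow. Total out = 420 + C.
water balance: 399.42 + 0.814·C = 0.907·(420 + C)
(0.814 − 0.907)·C = 0.907×420 − 399.42 = -18.48
C = -18.48 / -0.093 = 198.71 tonne/day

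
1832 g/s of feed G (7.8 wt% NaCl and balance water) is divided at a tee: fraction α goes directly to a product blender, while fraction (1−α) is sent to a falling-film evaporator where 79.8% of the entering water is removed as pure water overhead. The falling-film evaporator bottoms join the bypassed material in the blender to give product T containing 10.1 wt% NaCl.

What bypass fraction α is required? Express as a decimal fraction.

All 1832×0.078 = 142.9 g/s of NaCl reaches T, so T = 142.9/0.101 = 1414.8 g/s and vapour = 417.19 g/s.
The evaporator receives (1−α)·1832 of feed at 0.922 water and removes 0.798 of that water:
0.798×0.922×(1−α)×1832 = 417.19
(1−α) = 417.19/1347.9 = 0.3095;  α = 0.6905.

0.690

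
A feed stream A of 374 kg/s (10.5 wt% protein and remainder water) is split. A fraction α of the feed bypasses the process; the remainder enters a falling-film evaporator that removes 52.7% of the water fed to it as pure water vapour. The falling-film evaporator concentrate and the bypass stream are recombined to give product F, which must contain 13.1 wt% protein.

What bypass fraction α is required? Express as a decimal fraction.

All 374×0.105 = 39.27 kg/s of protein reaches F, so F = 39.27/0.131 = 299.77 kg/s and vapour = 74.229 kg/s.
The evaporator receives (1−α)·374 of feed at 0.895 water and removes 0.527 of that water:
0.527×0.895×(1−α)×374 = 74.229
(1−α) = 74.229/176.4 = 0.4208;  α = 0.5792.

0.579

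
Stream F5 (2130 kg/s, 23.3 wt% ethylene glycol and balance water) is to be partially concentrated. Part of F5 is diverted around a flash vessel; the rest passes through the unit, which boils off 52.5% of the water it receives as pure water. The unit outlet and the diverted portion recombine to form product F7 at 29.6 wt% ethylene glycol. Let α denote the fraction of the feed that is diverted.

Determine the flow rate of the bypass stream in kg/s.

1004 kg/s

All 2130×0.233 = 496.29 kg/s of ethylene glycol reaches F7, so F7 = 496.29/0.296 = 1676.7 kg/s and vapour = 453.34 kg/s.
The evaporator receives (1−α)·2130 of feed at 0.767 water and removes 0.525 of that water:
0.525×0.767×(1−α)×2130 = 453.34
(1−α) = 453.34/857.7 = 0.5286;  α = 0.4714.
Bypass flow = 0.4714×2130 = 1004.2 kg/s.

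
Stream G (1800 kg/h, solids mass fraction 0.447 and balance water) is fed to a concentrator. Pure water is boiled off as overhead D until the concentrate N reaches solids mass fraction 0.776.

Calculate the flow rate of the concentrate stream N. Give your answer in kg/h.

solids is conserved: 1800×0.447 = 804.6 kg/h all reports to the concentrate.
Concentrate = 804.6/(target fraction) = 1036.9 kg/h.

1037 kg/h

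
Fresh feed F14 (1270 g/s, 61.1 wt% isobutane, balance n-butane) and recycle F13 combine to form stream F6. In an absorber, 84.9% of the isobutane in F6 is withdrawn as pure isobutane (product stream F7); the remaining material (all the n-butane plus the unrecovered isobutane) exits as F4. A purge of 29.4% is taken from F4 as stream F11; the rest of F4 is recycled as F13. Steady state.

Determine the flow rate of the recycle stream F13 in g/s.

n-butane enters only via F14 and leaves only via the purge: 1270×0.389 = 0.294×(n-butane in F4), and the absorber passes all n-butane, so n-butane in F6 = n-butane in F4 = 1680.4 g/s.
isobutane in F6: m_A = 1270×0.611 + (1−0.294)·(1−0.849)·m_A, so m_A = 775.97/0.8934 = 868.56 g/s.
F4 = (1−0.849)×868.56 + 1680.4 = 1811.5 g/s.
Recycle F13 = (1−0.294)×1811.5 = 1278.9 g/s.

1279 g/s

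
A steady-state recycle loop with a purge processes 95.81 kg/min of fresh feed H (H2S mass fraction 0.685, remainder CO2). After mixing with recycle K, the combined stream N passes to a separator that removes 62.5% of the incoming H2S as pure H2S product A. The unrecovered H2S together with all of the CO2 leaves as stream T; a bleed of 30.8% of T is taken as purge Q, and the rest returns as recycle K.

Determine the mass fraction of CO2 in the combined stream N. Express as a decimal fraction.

0.525

CO2 enters only via H and leaves only via the purge: 95.81×0.315 = 0.308×(CO2 in T), and the separator passes all CO2, so CO2 in N = CO2 in T = 97.988 kg/min.
H2S in N: m_A = 95.81×0.685 + (1−0.308)·(1−0.625)·m_A, so m_A = 65.63/0.7405 = 88.629 kg/min.
N = 88.629 + 97.988 = 186.62 kg/min.
CO2 fraction in N = 97.988/186.62 = 0.525.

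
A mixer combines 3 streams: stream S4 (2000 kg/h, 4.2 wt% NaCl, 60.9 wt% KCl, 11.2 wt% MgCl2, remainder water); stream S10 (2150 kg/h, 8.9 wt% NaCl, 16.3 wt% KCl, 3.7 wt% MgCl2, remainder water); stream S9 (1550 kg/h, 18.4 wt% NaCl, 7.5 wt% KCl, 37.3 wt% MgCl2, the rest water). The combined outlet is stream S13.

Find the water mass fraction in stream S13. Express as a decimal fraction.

0.451

Total flow out = 2000 + 2150 + 1550 = 5700 kg/h.
water in = 2000×0.237 + 2150×0.711 + 1550×0.368 = 2573 kg/h.
water mass fraction in S13 = 2573/5700 = 0.451.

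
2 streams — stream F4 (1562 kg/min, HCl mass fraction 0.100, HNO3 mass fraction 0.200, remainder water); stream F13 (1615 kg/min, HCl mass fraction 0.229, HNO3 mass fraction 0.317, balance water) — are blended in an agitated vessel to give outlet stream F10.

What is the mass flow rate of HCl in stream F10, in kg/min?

HCl out = HCl in = 1562×0.100 + 1615×0.229 = 526.04 kg/min.

526 kg/min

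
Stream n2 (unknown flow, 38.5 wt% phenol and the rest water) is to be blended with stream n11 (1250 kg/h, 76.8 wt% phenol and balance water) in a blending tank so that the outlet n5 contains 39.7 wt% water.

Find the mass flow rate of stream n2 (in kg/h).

946.1 kg/h

Let n2 be the unknown flow. Total out = 1250 + n2.
water balance: 290 + 0.615·n2 = 0.397·(1250 + n2)
(0.615 − 0.397)·n2 = 0.397×1250 − 290 = 206.25
n2 = 206.25 / 0.218 = 946.1 kg/h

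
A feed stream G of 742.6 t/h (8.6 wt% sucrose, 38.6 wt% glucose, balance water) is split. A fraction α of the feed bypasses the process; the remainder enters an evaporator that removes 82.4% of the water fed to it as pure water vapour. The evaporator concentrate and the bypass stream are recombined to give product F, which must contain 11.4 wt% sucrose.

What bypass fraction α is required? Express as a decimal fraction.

All 742.6×0.086 = 63.864 t/h of sucrose reaches F, so F = 63.864/0.114 = 560.21 t/h and vapour = 182.39 t/h.
The evaporator receives (1−α)·742.6 of feed at 0.528 water and removes 0.824 of that water:
0.824×0.528×(1−α)×742.6 = 182.39
(1−α) = 182.39/323.08 = 0.5645;  α = 0.4355.

0.435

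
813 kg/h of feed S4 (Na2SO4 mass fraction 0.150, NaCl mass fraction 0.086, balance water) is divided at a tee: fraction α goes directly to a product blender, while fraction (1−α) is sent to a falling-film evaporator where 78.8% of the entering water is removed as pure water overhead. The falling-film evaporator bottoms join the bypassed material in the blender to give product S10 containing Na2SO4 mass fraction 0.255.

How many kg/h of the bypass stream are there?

All 813×0.150 = 121.95 kg/h of Na2SO4 reaches S10, so S10 = 121.95/0.255 = 478.24 kg/h and vapour = 334.76 kg/h.
The evaporator receives (1−α)·813 of feed at 0.764 water and removes 0.788 of that water:
0.788×0.764×(1−α)×813 = 334.76
(1−α) = 334.76/489.45 = 0.6840;  α = 0.3160.
Bypass flow = 0.3160×813 = 256.94 kg/h.

256.9 kg/h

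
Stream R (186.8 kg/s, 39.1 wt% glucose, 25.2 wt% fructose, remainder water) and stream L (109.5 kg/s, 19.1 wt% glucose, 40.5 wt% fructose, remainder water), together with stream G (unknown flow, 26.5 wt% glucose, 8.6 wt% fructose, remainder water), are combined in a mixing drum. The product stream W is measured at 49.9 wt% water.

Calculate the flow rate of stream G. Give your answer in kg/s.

246.2 kg/s

Let G be the unknown flow. Total out = 296.3 + G.
water balance: 110.93 + 0.649·G = 0.499·(296.3 + G)
(0.649 − 0.499)·G = 0.499×296.3 − 110.93 = 36.928
G = 36.928 / 0.150 = 246.19 kg/s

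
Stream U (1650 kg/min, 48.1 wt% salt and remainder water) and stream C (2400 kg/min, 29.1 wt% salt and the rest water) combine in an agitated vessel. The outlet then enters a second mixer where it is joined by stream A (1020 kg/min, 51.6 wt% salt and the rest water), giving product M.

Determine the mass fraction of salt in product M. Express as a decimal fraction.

0.398

Overall, product flow = 5070 kg/min.
salt in = 1650×0.481 + 2400×0.291 + 1020×0.516 = 2018.4 kg/min.
salt fraction in M = 0.398.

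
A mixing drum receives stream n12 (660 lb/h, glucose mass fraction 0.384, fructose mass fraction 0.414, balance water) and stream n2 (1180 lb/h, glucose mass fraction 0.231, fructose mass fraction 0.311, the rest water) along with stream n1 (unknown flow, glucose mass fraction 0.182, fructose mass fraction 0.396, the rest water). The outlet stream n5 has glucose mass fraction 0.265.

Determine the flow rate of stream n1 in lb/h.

Let n1 be the unknown flow. Total out = 1840 + n1.
glucose balance: 526.02 + 0.182·n1 = 0.265·(1840 + n1)
(0.182 − 0.265)·n1 = 0.265×1840 − 526.02 = -38.42
n1 = -38.42 / -0.083 = 462.89 lb/h

462.9 lb/h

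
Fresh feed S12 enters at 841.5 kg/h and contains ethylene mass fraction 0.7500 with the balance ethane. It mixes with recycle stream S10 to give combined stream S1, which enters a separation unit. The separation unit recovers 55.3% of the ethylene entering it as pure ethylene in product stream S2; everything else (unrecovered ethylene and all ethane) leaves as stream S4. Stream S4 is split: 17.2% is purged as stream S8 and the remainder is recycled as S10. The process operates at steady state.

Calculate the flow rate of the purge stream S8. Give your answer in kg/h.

287.4 kg/h

ethane enters only via S12 and leaves only via the purge: 841.5×0.250 = 0.172×(ethane in S4), and the separation unit passes all ethane, so ethane in S1 = ethane in S4 = 1223.1 kg/h.
ethylene in S1: m_A = 841.5×0.750 + (1−0.172)·(1−0.553)·m_A, so m_A = 631.12/0.6299 = 1002 kg/h.
S4 = (1−0.553)×1002 + 1223.1 = 1671 kg/h.
Purge S8 = 0.172×1671 = 287.41 kg/h.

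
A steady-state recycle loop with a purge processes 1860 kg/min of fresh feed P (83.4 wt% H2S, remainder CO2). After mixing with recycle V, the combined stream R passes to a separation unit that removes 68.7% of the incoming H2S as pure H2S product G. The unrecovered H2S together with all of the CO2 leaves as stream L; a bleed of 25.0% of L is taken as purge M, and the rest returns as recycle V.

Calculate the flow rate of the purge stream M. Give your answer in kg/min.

CO2 enters only via P and leaves only via the purge: 1860×0.166 = 0.250×(CO2 in L), and the separation unit passes all CO2, so CO2 in R = CO2 in L = 1235 kg/min.
H2S in R: m_A = 1860×0.834 + (1−0.250)·(1−0.687)·m_A, so m_A = 1551.2/0.7652 = 2027.1 kg/min.
L = (1−0.687)×2027.1 + 1235 = 1869.5 kg/min.
Purge M = 0.250×1869.5 = 467.38 kg/min.

467.4 kg/min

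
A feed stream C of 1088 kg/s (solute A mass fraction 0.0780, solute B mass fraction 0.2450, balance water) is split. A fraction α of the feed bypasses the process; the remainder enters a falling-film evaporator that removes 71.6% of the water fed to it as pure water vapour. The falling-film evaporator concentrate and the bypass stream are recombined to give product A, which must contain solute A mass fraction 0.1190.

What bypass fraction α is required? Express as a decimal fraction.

0.289

All 1088×0.078 = 84.864 kg/s of solute A reaches A, so A = 84.864/0.119 = 713.14 kg/s and vapour = 374.86 kg/s.
The evaporator receives (1−α)·1088 of feed at 0.677 water and removes 0.716 of that water:
0.716×0.677×(1−α)×1088 = 374.86
(1−α) = 374.86/527.39 = 0.7108;  α = 0.2892.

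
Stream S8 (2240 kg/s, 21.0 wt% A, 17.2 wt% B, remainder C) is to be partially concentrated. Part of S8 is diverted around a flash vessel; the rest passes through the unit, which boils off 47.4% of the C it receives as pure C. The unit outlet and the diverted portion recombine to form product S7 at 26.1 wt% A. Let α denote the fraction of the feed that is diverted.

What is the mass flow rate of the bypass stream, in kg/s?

745.8 kg/s

All 2240×0.210 = 470.4 kg/s of A reaches S7, so S7 = 470.4/0.261 = 1802.3 kg/s and vapour = 437.7 kg/s.
The evaporator receives (1−α)·2240 of feed at 0.618 C and removes 0.474 of that C:
0.474×0.618×(1−α)×2240 = 437.7
(1−α) = 437.7/656.17 = 0.6671;  α = 0.3329.
Bypass flow = 0.3329×2240 = 745.79 kg/s.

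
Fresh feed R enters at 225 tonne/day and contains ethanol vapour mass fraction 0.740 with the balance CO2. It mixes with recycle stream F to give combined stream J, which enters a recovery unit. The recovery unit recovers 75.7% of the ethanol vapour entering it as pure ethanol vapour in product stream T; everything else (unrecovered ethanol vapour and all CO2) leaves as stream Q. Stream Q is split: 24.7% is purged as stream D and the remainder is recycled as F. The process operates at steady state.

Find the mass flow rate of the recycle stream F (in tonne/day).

CO2 enters only via R and leaves only via the purge: 225×0.260 = 0.247×(CO2 in Q), and the recovery unit passes all CO2, so CO2 in J = CO2 in Q = 236.84 tonne/day.
ethanol vapour in J: m_A = 225×0.740 + (1−0.247)·(1−0.757)·m_A, so m_A = 166.5/0.8170 = 203.79 tonne/day.
Q = (1−0.757)×203.79 + 236.84 = 286.36 tonne/day.
Recycle F = (1−0.247)×286.36 = 215.63 tonne/day.

215.6 tonne/day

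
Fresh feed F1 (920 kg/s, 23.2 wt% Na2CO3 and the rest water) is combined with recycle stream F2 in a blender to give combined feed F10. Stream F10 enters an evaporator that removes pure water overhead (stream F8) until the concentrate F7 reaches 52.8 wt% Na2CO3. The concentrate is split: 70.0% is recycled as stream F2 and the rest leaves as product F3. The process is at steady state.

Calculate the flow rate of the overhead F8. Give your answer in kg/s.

515.8 kg/s

Overall Na2CO3 balance (none leaves overhead): Na2CO3 in fresh feed = Na2CO3 in product, i.e. 920×0.232 = (1−0.700)·F7·0.528.
F7 = 213.44/(0.528×0.300) = 1347.5 kg/s.
Recycle F2 = 0.700×1347.5 = 943.23 kg/s.
Combined feed F10 = 920 + 943.23 = 1863.2 kg/s.
Overhead F8 = F10 − F7 = 1863.2 − 1347.5 = 515.76 kg/s.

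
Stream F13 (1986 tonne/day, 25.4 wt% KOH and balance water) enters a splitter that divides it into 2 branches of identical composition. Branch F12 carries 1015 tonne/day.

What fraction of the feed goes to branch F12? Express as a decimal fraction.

0.511

Fraction to F12 = 1015/1986 = 0.5111.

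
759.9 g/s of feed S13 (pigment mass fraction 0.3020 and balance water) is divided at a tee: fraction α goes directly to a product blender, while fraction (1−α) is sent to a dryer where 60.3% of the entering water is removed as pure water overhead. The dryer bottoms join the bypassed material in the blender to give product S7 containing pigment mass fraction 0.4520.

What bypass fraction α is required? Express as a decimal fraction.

All 759.9×0.302 = 229.49 g/s of pigment reaches S7, so S7 = 229.49/0.452 = 507.72 g/s and vapour = 252.18 g/s.
The evaporator receives (1−α)·759.9 of feed at 0.698 water and removes 0.603 of that water:
0.603×0.698×(1−α)×759.9 = 252.18
(1−α) = 252.18/319.84 = 0.7885;  α = 0.2115.

0.212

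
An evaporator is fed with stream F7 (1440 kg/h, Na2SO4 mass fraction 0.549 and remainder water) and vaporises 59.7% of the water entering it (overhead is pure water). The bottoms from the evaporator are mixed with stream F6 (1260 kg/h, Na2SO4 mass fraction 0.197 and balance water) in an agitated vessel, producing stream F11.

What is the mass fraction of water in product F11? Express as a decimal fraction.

Vapour removed = 0.597×0.451×1440 = 387.72 kg/h; concentrate = 1052.3 kg/h.
water reaching the mixer = 261.72 (from concentrate) + 1260×0.803 = 1273.5 kg/h.
Product flow = 1052.3 + 1260 = 2312.3 kg/h; water fraction = 0.551.

0.551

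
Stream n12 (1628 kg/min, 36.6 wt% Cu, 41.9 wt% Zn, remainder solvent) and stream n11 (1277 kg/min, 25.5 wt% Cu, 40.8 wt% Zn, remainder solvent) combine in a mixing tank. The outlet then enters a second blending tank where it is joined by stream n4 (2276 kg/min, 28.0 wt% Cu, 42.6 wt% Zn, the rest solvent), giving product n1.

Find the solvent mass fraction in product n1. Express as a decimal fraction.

Overall, product flow = 5181 kg/min.
solvent in = 1628×0.215 + 1277×0.337 + 2276×0.294 = 1449.5 kg/min.
solvent fraction in n1 = 0.280.

0.280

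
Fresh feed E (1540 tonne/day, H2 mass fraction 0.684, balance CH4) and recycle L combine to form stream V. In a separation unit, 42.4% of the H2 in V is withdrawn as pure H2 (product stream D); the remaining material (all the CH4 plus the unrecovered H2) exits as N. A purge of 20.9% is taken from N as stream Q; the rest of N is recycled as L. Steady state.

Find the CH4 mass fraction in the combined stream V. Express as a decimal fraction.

CH4 enters only via E and leaves only via the purge: 1540×0.316 = 0.209×(CH4 in N), and the separation unit passes all CH4, so CH4 in V = CH4 in N = 2328.4 tonne/day.
H2 in V: m_A = 1540×0.684 + (1−0.209)·(1−0.424)·m_A, so m_A = 1053.4/0.5444 = 1935 tonne/day.
V = 1935 + 2328.4 = 4263.4 tonne/day.
CH4 fraction in V = 2328.4/4263.4 = 0.546.

0.546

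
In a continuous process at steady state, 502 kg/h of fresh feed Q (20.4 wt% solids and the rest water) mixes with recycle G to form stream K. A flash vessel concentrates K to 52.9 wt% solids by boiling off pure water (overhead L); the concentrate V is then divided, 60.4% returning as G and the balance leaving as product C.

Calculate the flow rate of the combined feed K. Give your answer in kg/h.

Overall solids balance (none leaves overhead): solids in fresh feed = solids in product, i.e. 502×0.204 = (1−0.604)·V·0.529.
V = 102.41/(0.529×0.396) = 488.86 kg/h.
Recycle G = 0.604×488.86 = 295.27 kg/h.
Combined feed K = 502 + 295.27 = 797.27 kg/h.

797.3 kg/h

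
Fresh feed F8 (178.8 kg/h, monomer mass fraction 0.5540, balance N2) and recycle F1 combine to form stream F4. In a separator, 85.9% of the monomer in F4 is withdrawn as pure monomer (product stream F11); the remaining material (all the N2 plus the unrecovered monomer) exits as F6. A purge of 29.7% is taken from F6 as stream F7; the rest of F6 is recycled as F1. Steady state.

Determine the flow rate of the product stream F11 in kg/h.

monomer in F4: m_A = 178.8×0.554 + (1−0.297)·(1−0.859)·m_A, so m_A = 99.055/0.9009 = 109.95 kg/h.
Product F11 = 0.859×109.95 = 94.451 kg/h.

94.45 kg/h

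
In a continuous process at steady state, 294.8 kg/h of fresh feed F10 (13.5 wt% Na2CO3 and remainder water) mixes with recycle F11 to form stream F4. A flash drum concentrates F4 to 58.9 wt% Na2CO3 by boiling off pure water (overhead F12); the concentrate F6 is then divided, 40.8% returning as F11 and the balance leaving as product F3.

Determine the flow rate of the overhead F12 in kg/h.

227.2 kg/h

Overall Na2CO3 balance (none leaves overhead): Na2CO3 in fresh feed = Na2CO3 in product, i.e. 294.8×0.135 = (1−0.408)·F6·0.589.
F6 = 39.798/(0.589×0.592) = 114.14 kg/h.
Recycle F11 = 0.408×114.14 = 46.568 kg/h.
Combined feed F4 = 294.8 + 46.568 = 341.37 kg/h.
Overhead F12 = F4 − F6 = 341.37 − 114.14 = 227.23 kg/h.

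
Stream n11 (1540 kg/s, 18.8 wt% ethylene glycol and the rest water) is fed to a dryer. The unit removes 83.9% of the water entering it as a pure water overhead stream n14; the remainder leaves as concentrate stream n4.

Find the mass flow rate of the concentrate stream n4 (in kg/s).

490.8 kg/s

water entering = 1540×0.812 = 1250.5 kg/s; overhead removed = 0.839×1250.5 = 1049.2 kg/s.
Concentrate = 1540 − 1049.2 = 490.85 kg/s.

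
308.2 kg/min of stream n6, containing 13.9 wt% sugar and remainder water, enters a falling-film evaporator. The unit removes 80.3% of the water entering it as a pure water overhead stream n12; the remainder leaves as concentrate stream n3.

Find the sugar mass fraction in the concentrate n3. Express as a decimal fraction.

0.450

sugar is not removed: 308.2×0.139 = 42.84 kg/min of sugar enters n3.
water entering = 308.2×0.861 = 265.36 kg/min; overhead removed = 0.803×265.36 = 213.08 kg/min.
Concentrate = 308.2 − 213.08 = 95.116 kg/min.
Mass fraction = 42.84/95.116 = 0.450.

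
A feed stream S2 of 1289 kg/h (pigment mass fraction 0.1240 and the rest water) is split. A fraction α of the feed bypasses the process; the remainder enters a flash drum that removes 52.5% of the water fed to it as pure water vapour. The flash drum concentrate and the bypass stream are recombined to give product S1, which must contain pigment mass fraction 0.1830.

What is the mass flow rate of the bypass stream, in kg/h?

All 1289×0.124 = 159.84 kg/h of pigment reaches S1, so S1 = 159.84/0.183 = 873.42 kg/h and vapour = 415.58 kg/h.
The evaporator receives (1−α)·1289 of feed at 0.876 water and removes 0.525 of that water:
0.525×0.876×(1−α)×1289 = 415.58
(1−α) = 415.58/592.81 = 0.7010;  α = 0.2990.
Bypass flow = 0.2990×1289 = 385.37 kg/h.

385.4 kg/h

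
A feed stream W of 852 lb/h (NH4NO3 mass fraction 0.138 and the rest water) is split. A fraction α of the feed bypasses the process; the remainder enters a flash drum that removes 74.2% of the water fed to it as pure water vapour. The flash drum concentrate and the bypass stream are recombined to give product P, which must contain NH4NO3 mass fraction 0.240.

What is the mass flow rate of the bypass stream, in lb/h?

All 852×0.138 = 117.58 lb/h of NH4NO3 reaches P, so P = 117.58/0.240 = 489.9 lb/h and vapour = 362.1 lb/h.
The evaporator receives (1−α)·852 of feed at 0.862 water and removes 0.742 of that water:
0.742×0.862×(1−α)×852 = 362.1
(1−α) = 362.1/544.94 = 0.6645;  α = 0.3355.
Bypass flow = 0.3355×852 = 285.87 lb/h.

285.9 lb/h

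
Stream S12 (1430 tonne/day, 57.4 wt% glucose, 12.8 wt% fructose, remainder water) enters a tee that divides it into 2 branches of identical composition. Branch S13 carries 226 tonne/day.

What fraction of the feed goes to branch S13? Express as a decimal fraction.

0.158

Fraction to S13 = 226/1430 = 0.1580.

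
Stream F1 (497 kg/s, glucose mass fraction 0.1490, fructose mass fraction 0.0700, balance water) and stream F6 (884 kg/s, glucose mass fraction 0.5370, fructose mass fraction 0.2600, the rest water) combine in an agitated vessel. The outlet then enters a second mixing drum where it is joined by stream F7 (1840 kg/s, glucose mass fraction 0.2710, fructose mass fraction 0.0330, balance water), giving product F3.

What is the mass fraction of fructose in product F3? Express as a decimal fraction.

Overall, product flow = 3221 kg/s.
fructose in = 497×0.070 + 884×0.260 + 1840×0.033 = 325.35 kg/s.
fructose fraction in F3 = 0.1010.

0.1010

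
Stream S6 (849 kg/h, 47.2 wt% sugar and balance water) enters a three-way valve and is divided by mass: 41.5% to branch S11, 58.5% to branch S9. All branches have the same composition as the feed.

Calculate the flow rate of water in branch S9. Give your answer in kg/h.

Branch S9 total = 0.585×849 = 496.66 kg/h.
water in S9 = 0.528×496.66 = 262.24 kg/h.

262.2 kg/h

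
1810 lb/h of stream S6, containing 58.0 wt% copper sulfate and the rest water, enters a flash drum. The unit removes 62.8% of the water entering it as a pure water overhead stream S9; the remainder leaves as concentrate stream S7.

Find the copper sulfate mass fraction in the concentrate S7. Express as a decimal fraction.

copper sulfate is not removed: 1810×0.580 = 1049.8 lb/h of copper sulfate enters S7.
water entering = 1810×0.420 = 760.2 lb/h; overhead removed = 0.628×760.2 = 477.41 lb/h.
Concentrate = 1810 − 477.41 = 1332.6 lb/h.
Mass fraction = 1049.8/1332.6 = 0.7878.

0.7878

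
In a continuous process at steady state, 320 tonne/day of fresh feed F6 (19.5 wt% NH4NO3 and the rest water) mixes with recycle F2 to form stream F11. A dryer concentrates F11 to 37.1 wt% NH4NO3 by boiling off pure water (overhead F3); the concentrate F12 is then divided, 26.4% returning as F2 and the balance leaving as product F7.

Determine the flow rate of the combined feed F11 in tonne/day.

380.3 tonne/day

Overall NH4NO3 balance (none leaves overhead): NH4NO3 in fresh feed = NH4NO3 in product, i.e. 320×0.195 = (1−0.264)·F12·0.371.
F12 = 62.4/(0.371×0.736) = 228.52 tonne/day.
Recycle F2 = 0.264×228.52 = 60.33 tonne/day.
Combined feed F11 = 320 + 60.33 = 380.33 tonne/day.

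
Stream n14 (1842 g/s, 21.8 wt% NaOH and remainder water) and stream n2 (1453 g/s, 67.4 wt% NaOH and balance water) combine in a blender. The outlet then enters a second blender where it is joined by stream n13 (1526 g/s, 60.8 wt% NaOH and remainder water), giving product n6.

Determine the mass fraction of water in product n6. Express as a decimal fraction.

Overall, product flow = 4821 g/s.
water in = 1842×0.782 + 1453×0.326 + 1526×0.392 = 2512.3 g/s.
water fraction in n6 = 0.5211.

0.5211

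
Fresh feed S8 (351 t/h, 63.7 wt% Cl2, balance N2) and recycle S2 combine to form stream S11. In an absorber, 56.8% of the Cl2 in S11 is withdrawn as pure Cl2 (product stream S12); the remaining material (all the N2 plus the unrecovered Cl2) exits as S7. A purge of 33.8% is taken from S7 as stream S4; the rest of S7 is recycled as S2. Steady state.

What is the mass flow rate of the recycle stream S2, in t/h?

339.1 t/h

N2 enters only via S8 and leaves only via the purge: 351×0.363 = 0.338×(N2 in S7), and the absorber passes all N2, so N2 in S11 = N2 in S7 = 376.96 t/h.
Cl2 in S11: m_A = 351×0.637 + (1−0.338)·(1−0.568)·m_A, so m_A = 223.59/0.7140 = 313.14 t/h.
S7 = (1−0.568)×313.14 + 376.96 = 512.24 t/h.
Recycle S2 = (1−0.338)×512.24 = 339.1 t/h.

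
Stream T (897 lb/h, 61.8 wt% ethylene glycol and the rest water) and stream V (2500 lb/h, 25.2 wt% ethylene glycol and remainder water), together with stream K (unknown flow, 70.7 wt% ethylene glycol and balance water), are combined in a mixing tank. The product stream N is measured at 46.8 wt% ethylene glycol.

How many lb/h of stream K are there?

1696 lb/h

Let K be the unknown flow. Total out = 3397 + K.
ethylene glycol balance: 1184.3 + 0.707·K = 0.468·(3397 + K)
(0.707 − 0.468)·K = 0.468×3397 − 1184.3 = 405.45
K = 405.45 / 0.239 = 1696.4 lb/h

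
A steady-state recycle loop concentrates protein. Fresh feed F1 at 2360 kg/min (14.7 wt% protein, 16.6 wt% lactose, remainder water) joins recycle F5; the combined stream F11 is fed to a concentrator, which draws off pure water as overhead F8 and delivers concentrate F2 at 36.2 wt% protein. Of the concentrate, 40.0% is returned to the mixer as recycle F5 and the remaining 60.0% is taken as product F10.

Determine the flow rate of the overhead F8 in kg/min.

Overall protein balance (none leaves overhead): protein in fresh feed = protein in product, i.e. 2360×0.147 = (1−0.400)·F2·0.362.
F2 = 346.92/(0.362×0.600) = 1597.2 kg/min.
Recycle F5 = 0.400×1597.2 = 638.9 kg/min.
Combined feed F11 = 2360 + 638.9 = 2998.9 kg/min.
Overhead F8 = F11 − F2 = 2998.9 − 1597.2 = 1401.7 kg/min.

1402 kg/min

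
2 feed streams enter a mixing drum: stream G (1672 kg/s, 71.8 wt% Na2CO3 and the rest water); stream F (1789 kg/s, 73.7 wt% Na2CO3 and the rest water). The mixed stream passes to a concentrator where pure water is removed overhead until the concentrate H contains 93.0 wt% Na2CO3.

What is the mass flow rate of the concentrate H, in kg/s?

2709 kg/s

Na2CO3 entering = 1672×0.718 + 1789×0.737 = 2519 kg/s.
All Na2CO3 reports to H, so H = 2519/0.930 = 2708.6 kg/s.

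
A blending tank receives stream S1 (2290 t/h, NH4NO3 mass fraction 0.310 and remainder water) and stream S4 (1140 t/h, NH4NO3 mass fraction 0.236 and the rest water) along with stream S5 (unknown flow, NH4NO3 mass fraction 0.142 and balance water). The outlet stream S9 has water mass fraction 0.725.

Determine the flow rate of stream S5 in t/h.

Let S5 be the unknown flow. Total out = 3430 + S5.
water balance: 2451.1 + 0.858·S5 = 0.725·(3430 + S5)
(0.858 − 0.725)·S5 = 0.725×3430 − 2451.1 = 35.69
S5 = 35.69 / 0.133 = 268.35 t/h

268.3 t/h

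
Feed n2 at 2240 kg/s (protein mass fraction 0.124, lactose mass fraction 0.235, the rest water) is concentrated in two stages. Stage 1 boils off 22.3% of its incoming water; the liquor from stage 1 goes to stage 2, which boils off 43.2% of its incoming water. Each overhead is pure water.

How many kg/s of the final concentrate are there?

water in feed = 2240×0.641 = 1435.8 kg/s.
After stage 1: water left = (1−0.223)×1435.8 = 1115.6; stream total = 1919.8 kg/s.
After stage 2: water left = (1−0.432)×1115.6 = 633.69; final concentrate = 1437.8 kg/s.

1438 kg/s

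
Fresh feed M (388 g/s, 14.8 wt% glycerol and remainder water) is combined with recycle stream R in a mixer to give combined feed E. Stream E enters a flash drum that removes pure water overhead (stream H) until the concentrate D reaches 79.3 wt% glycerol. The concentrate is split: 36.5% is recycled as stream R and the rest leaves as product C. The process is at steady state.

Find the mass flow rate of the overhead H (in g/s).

315.6 g/s

Overall glycerol balance (none leaves overhead): glycerol in fresh feed = glycerol in product, i.e. 388×0.148 = (1−0.365)·D·0.793.
D = 57.424/(0.793×0.635) = 114.04 g/s.
Recycle R = 0.365×114.04 = 41.624 g/s.
Combined feed E = 388 + 41.624 = 429.62 g/s.
Overhead H = E − D = 429.62 − 114.04 = 315.59 g/s.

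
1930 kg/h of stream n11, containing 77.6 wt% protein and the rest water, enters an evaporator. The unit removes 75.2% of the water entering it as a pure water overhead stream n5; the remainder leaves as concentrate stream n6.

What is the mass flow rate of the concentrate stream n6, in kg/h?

water entering = 1930×0.224 = 432.32 kg/h; overhead removed = 0.752×432.32 = 325.1 kg/h.
Concentrate = 1930 − 325.1 = 1604.9 kg/h.

1605 kg/h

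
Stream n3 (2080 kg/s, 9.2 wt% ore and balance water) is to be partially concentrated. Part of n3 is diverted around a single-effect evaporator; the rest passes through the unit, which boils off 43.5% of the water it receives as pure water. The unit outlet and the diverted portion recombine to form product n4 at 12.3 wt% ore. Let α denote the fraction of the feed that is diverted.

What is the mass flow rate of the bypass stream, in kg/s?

752.8 kg/s

All 2080×0.092 = 191.36 kg/s of ore reaches n4, so n4 = 191.36/0.123 = 1555.8 kg/s and vapour = 524.23 kg/s.
The evaporator receives (1−α)·2080 of feed at 0.908 water and removes 0.435 of that water:
0.435×0.908×(1−α)×2080 = 524.23
(1−α) = 524.23/821.56 = 0.6381;  α = 0.3619.
Bypass flow = 0.3619×2080 = 752.77 kg/s.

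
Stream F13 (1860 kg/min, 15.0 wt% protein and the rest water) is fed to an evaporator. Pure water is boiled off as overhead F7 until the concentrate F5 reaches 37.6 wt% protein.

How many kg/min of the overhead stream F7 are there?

1118 kg/min

protein is conserved: 1860×0.150 = 279 kg/min all reports to the concentrate.
Concentrate = 279/(target fraction) = 742.02 kg/min.
Overhead = 1860 − 742.02 = 1118 kg/min.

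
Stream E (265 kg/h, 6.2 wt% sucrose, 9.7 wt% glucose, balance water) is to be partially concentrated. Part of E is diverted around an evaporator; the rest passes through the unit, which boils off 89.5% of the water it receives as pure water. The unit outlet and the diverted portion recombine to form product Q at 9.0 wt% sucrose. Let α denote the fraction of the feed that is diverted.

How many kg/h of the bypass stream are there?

155.5 kg/h

All 265×0.062 = 16.43 kg/h of sucrose reaches Q, so Q = 16.43/0.090 = 182.56 kg/h and vapour = 82.444 kg/h.
The evaporator receives (1−α)·265 of feed at 0.841 water and removes 0.895 of that water:
0.895×0.841×(1−α)×265 = 82.444
(1−α) = 82.444/199.46 = 0.4133;  α = 0.5867.
Bypass flow = 0.5867×265 = 155.47 kg/h.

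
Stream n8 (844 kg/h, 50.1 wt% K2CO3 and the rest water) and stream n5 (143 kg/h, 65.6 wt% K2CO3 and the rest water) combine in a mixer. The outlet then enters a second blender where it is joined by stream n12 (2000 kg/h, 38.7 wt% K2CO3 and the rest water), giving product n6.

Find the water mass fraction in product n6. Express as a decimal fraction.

0.5679

Overall, product flow = 2987 kg/h.
water in = 844×0.499 + 143×0.344 + 2000×0.613 = 1696.3 kg/h.
water fraction in n6 = 0.5679.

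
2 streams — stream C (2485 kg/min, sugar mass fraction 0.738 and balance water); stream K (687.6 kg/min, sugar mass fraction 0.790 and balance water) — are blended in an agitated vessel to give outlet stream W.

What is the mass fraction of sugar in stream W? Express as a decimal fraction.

Total flow out = 2485 + 687.6 = 3172.6 kg/min.
sugar in = 2485×0.738 + 687.6×0.790 = 2377.1 kg/min.
sugar mass fraction in W = 2377.1/3172.6 = 0.749.

0.749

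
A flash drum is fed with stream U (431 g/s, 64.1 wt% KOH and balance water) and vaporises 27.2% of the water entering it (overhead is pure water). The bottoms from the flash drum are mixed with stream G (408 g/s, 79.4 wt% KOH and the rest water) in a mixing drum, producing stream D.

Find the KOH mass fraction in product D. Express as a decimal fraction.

Vapour removed = 0.272×0.359×431 = 42.086 g/s; concentrate = 388.91 g/s.
KOH reaching the mixer = 276.27 (from concentrate) + 408×0.794 = 600.22 g/s.
Product flow = 388.91 + 408 = 796.91 g/s; KOH fraction = 0.7532.

0.7532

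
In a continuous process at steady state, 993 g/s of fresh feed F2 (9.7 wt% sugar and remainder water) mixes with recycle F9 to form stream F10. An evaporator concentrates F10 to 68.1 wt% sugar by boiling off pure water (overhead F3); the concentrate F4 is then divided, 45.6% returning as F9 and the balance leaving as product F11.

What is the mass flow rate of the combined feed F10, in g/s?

Overall sugar balance (none leaves overhead): sugar in fresh feed = sugar in product, i.e. 993×0.097 = (1−0.456)·F4·0.681.
F4 = 96.321/(0.681×0.544) = 260 g/s.
Recycle F9 = 0.456×260 = 118.56 g/s.
Combined feed F10 = 993 + 118.56 = 1111.6 g/s.

1112 g/s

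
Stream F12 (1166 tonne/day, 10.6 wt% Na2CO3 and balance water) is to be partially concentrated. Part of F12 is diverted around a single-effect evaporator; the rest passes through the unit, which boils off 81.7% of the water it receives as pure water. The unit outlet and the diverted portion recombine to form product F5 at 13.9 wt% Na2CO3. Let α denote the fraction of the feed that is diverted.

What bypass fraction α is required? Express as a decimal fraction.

All 1166×0.106 = 123.6 tonne/day of Na2CO3 reaches F5, so F5 = 123.6/0.139 = 889.18 tonne/day and vapour = 276.82 tonne/day.
The evaporator receives (1−α)·1166 of feed at 0.894 water and removes 0.817 of that water:
0.817×0.894×(1−α)×1166 = 276.82
(1−α) = 276.82/851.64 = 0.3250;  α = 0.6750.

0.675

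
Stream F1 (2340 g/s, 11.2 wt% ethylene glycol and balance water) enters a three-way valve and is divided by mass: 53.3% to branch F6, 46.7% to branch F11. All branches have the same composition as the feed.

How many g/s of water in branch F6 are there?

Branch F6 total = 0.533×2340 = 1247.2 g/s.
water in F6 = 0.888×1247.2 = 1107.5 g/s.

1108 g/s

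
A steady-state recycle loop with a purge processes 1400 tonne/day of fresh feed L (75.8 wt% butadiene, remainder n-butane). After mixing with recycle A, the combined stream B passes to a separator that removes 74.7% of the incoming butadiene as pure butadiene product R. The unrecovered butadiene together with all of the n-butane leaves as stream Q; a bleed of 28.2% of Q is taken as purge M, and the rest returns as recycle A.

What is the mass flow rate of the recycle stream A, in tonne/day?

n-butane enters only via L and leaves only via the purge: 1400×0.242 = 0.282×(n-butane in Q), and the separator passes all n-butane, so n-butane in B = n-butane in Q = 1201.4 tonne/day.
butadiene in B: m_A = 1400×0.758 + (1−0.282)·(1−0.747)·m_A, so m_A = 1061.2/0.8183 = 1296.8 tonne/day.
Q = (1−0.747)×1296.8 + 1201.4 = 1529.5 tonne/day.
Recycle A = (1−0.282)×1529.5 = 1098.2 tonne/day.

1098 tonne/day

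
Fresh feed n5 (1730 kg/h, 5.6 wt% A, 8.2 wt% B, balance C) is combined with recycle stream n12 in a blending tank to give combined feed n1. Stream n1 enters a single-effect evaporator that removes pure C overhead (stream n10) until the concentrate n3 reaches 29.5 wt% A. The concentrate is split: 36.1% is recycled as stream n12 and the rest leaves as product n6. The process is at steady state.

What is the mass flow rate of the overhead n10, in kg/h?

Overall A balance (none leaves overhead): A in fresh feed = A in product, i.e. 1730×0.056 = (1−0.361)·n3·0.295.
n3 = 96.88/(0.295×0.639) = 513.94 kg/h.
Recycle n12 = 0.361×513.94 = 185.53 kg/h.
Combined feed n1 = 1730 + 185.53 = 1915.5 kg/h.
Overhead n10 = n1 − n3 = 1915.5 − 513.94 = 1401.6 kg/h.

1402 kg/h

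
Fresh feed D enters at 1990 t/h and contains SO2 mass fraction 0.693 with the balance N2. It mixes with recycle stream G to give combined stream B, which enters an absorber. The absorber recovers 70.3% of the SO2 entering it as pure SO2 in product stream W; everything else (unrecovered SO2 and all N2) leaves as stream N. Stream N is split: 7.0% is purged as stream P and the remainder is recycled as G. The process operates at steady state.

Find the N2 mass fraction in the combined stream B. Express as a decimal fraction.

0.821

N2 enters only via D and leaves only via the purge: 1990×0.307 = 0.070×(N2 in N), and the absorber passes all N2, so N2 in B = N2 in N = 8727.6 t/h.
SO2 in B: m_A = 1990×0.693 + (1−0.070)·(1−0.703)·m_A, so m_A = 1379.1/0.7238 = 1905.3 t/h.
B = 1905.3 + 8727.6 = 10633 t/h.
N2 fraction in B = 8727.6/10633 = 0.821.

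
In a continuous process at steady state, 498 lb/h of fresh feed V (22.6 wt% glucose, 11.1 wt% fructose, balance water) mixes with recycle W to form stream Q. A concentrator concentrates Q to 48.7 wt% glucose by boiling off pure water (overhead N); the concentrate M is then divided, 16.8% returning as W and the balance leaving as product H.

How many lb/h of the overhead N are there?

266.9 lb/h

Overall glucose balance (none leaves overhead): glucose in fresh feed = glucose in product, i.e. 498×0.226 = (1−0.168)·M·0.487.
M = 112.55/(0.487×0.832) = 277.77 lb/h.
Recycle W = 0.168×277.77 = 46.665 lb/h.
Combined feed Q = 498 + 46.665 = 544.67 lb/h.
Overhead N = Q − M = 544.67 − 277.77 = 266.9 lb/h.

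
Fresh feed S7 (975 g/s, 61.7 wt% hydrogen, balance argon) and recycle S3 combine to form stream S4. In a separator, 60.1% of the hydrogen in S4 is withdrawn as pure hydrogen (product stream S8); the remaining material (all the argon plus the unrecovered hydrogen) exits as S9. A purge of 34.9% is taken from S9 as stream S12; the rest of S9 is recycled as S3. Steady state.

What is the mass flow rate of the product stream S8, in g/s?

488.4 g/s

hydrogen in S4: m_A = 975×0.617 + (1−0.349)·(1−0.601)·m_A, so m_A = 601.58/0.7403 = 812.66 g/s.
Product S8 = 0.601×812.66 = 488.41 g/s.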